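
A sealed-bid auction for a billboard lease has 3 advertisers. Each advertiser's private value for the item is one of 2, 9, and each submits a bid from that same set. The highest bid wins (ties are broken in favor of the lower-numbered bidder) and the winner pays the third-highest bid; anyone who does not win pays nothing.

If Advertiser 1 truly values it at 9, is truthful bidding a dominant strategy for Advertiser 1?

Check each profile of the others' bids and compare truth against every alternative bid.
Others bid (2, 9): truth gives 7, best alternative gives 0.
Others bid (9, 2): truth gives 7, best alternative gives 0.
Others bid (2, 2): truth gives 7, best alternative gives 7.
Others bid (9, 9): truth gives 0, best alternative gives 0.
In every case the truthful bid is at least as good as any alternative, so it is a dominant strategy.

Yes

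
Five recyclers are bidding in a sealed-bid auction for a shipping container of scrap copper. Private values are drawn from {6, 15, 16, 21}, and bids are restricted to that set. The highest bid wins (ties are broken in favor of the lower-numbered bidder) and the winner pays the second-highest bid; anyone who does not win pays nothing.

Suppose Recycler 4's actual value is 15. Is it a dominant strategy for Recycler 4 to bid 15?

Yes

Check each profile of the others' bids and compare truth against every alternative bid.
Others bid (6, 6, 6, 6): truth gives 9, best alternative gives 9.
Others bid (6, 6, 6, 15): truth gives 0, best alternative gives 0.
Others bid (6, 6, 6, 16): truth gives 0, best alternative gives 0.
Others bid (6, 6, 6, 21): truth gives 0, best alternative gives 0.
Others bid (6, 6, 15, 6): truth gives 0, best alternative gives 0.
Others bid (6, 6, 15, 15): truth gives 0, best alternative gives 0.
(Remaining 250 profiles checked similarly; truth is weakly best in each.)
In every case the truthful bid is at least as good as any alternative, so it is a dominant strategy.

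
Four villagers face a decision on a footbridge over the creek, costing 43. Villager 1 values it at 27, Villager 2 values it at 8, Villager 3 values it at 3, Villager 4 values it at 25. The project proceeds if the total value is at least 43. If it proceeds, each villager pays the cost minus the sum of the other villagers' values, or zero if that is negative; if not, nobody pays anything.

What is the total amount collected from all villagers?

12

Total value 63 ≥ cost 43, so it is built.
Villager 1: others sum to 36; max(0, 43 - 36) = 7.
Villager 2: others sum to 55; max(0, 43 - 55) = 0.
Villager 3: others sum to 60; max(0, 43 - 60) = 0.
Villager 4: others sum to 38; max(0, 43 - 38) = 5.
Total collected = 7 + 0 + 0 + 5 = 12.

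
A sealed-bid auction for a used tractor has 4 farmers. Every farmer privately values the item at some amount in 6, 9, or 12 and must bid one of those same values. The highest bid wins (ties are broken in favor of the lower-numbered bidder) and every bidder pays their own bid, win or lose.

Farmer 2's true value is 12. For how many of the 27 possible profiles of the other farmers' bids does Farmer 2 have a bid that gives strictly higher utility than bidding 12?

13

Others bid (6, 6, 6): truth gives 0; bid 9 gives 3 > 0. Violating.
Others bid (6, 6, 9): truth gives 0; bid 9 gives 3 > 0. Violating.
Others bid (6, 9, 6): truth gives 0; bid 9 gives 3 > 0. Violating.
Others bid (6, 9, 9): truth gives 0; bid 9 gives 3 > 0. Violating.
Others bid (6, 6, 12): truth gives 0; no alternative beats it.
Others bid (6, 9, 12): truth gives 0; no alternative beats it.
(Checking all 27 profiles: 13 have a profitable deviation, 14 do not.)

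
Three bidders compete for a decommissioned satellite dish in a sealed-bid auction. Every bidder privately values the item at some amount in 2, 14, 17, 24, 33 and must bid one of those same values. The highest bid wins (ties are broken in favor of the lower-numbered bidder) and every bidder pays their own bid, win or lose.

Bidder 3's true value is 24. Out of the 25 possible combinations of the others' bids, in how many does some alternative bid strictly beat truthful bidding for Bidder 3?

Others bid (2, 2): truth gives 0; bid 14 gives 10 > 0. Violating.
Others bid (2, 14): truth gives 0; bid 17 gives 7 > 0. Violating.
Others bid (2, 24): truth gives -24; bid 2 gives -2 > -24. Violating.
Others bid (2, 33): truth gives -24; bid 2 gives -2 > -24. Violating.
Others bid (2, 17): truth gives 0; no alternative beats it.
Others bid (14, 17): truth gives 0; no alternative beats it.
(Checking all 25 profiles: 20 have a profitable deviation, 5 do not.)

20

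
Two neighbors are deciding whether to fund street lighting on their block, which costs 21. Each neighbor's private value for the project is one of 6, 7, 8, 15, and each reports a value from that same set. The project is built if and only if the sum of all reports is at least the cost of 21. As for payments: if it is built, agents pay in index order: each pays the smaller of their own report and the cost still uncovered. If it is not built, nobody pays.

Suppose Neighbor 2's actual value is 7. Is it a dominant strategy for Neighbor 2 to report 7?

Check each profile of the others' reports and compare truth against every alternative report.
Others report (15): truth gives 1, best alternative gives 1.
Others report (6): truth gives 0, best alternative gives 0.
Others report (7): truth gives 0, best alternative gives 0.
Others report (8): truth gives 0, best alternative gives 0.
In every case the truthful report is at least as good as any alternative, so it is a dominant strategy.

Yes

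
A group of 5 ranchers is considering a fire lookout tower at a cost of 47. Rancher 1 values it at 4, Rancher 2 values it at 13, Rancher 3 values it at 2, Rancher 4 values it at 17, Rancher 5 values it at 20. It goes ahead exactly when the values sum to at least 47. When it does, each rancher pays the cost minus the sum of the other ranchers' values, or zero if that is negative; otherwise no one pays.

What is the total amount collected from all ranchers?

Total value 56 ≥ cost 47, so it is built.
Rancher 1: others sum to 52; max(0, 47 - 52) = 0.
Rancher 2: others sum to 43; max(0, 47 - 43) = 4.
Rancher 3: others sum to 54; max(0, 47 - 54) = 0.
Rancher 4: others sum to 39; max(0, 47 - 39) = 8.
Rancher 5: others sum to 36; max(0, 47 - 36) = 11.
Total collected = 0 + 4 + 0 + 8 + 11 = 23.

23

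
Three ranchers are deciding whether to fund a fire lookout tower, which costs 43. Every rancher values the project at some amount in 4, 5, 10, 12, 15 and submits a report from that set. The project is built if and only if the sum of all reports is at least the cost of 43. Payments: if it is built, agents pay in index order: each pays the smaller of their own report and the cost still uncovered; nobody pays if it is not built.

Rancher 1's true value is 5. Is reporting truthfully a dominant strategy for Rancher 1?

Yes

Check each profile of the others' reports and compare truth against every alternative report.
Others report (4, 4): truth gives 0, best alternative gives 0.
Others report (4, 5): truth gives 0, best alternative gives 0.
Others report (4, 10): truth gives 0, best alternative gives 0.
Others report (4, 12): truth gives 0, best alternative gives 0.
Others report (4, 15): truth gives 0, best alternative gives 0.
Others report (5, 4): truth gives 0, best alternative gives 0.
(Remaining 19 profiles checked similarly; truth is weakly best in each.)
In every case the truthful report is at least as good as any alternative, so it is a dominant strategy.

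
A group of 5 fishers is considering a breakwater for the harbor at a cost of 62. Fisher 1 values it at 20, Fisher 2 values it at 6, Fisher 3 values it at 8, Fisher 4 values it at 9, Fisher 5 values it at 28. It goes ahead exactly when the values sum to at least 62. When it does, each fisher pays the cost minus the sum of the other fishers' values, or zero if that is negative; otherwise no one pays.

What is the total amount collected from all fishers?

30

Total value 71 ≥ cost 62, so it is built.
Fisher 1: others sum to 51; max(0, 62 - 51) = 11.
Fisher 2: others sum to 65; max(0, 62 - 65) = 0.
Fisher 3: others sum to 63; max(0, 62 - 63) = 0.
Fisher 4: others sum to 62; max(0, 62 - 62) = 0.
Fisher 5: others sum to 43; max(0, 62 - 43) = 19.
Total collected = 11 + 0 + 0 + 0 + 19 = 30.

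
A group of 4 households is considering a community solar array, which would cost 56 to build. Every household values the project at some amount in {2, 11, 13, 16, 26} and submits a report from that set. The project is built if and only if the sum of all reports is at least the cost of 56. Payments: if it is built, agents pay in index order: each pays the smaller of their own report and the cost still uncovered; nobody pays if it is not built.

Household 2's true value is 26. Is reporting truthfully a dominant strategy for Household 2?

No

Consider the case where Household 1 reports 2, Household 3 reports 13 and Household 4 reports 26.
Truthful report 26: project built, pays 26, utility 26 - 26 = 0.
Report 16 instead: project built, pays 16, utility 26 - 16 = 10.
Since 10 > 0, reporting 16 is strictly better here, so truthful reporting is not dominant.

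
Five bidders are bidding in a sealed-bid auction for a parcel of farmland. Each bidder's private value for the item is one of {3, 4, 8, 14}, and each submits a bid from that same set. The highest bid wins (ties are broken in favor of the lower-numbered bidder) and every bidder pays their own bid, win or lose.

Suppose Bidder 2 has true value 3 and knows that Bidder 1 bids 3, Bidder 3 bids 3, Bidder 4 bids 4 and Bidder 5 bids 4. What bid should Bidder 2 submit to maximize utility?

4

Bid 3: loses but pays 3, utility -3.
Bid 4: wins, pays 4, utility 3 - 4 = -1.
Bid 8: wins, pays 8, utility 3 - 8 = -5.
Bid 14: wins, pays 14, utility 3 - 14 = -11.
The best choice is 4 with utility -1.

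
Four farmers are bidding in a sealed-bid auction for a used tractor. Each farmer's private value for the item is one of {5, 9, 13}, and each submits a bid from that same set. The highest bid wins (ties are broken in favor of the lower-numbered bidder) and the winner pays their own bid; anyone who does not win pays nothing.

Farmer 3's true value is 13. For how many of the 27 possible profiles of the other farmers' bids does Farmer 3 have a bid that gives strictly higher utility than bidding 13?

2

Others bid (5, 5, 5): truth gives 0; bid 9 gives 4 > 0. Violating.
Others bid (5, 5, 9): truth gives 0; bid 9 gives 4 > 0. Violating.
Others bid (5, 5, 13): truth gives 0; no alternative beats it.
Others bid (5, 9, 5): truth gives 0; no alternative beats it.
(Checking all 27 profiles: 2 have a profitable deviation, 25 do not.)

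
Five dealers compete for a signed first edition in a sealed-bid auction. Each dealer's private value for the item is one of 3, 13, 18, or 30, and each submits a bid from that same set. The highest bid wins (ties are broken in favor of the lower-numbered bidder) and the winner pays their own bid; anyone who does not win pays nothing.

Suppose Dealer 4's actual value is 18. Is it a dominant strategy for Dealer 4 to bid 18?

No

Consider the case where Dealer 1 bids 3, Dealer 2 bids 3, Dealer 3 bids 3 and Dealer 5 bids 3.
Truthful bid 18: wins, pays 18, utility 18 - 18 = 0.
Bid 13 instead: wins, pays 13, utility 18 - 13 = 5.
Since 5 > 0, bidding 13 is strictly better here, so truthful bidding is not dominant.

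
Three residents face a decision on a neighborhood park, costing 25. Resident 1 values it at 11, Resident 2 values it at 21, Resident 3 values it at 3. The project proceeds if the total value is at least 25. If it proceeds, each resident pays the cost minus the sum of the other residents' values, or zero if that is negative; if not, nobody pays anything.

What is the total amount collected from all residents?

Total value 35 ≥ cost 25, so it is built.
Resident 1: others sum to 24; max(0, 25 - 24) = 1.
Resident 2: others sum to 14; max(0, 25 - 14) = 11.
Resident 3: others sum to 32; max(0, 25 - 32) = 0.
Total collected = 1 + 11 + 0 = 12.

12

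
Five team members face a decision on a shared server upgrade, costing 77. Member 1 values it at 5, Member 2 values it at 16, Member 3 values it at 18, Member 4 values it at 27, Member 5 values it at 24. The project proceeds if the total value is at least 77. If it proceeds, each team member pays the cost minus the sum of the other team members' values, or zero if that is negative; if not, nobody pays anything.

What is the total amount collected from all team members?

33

Total value 90 ≥ cost 77, so it is built.
Member 1: others sum to 85; max(0, 77 - 85) = 0.
Member 2: others sum to 74; max(0, 77 - 74) = 3.
Member 3: others sum to 72; max(0, 77 - 72) = 5.
Member 4: others sum to 63; max(0, 77 - 63) = 14.
Member 5: others sum to 66; max(0, 77 - 66) = 11.
Total collected = 0 + 3 + 5 + 14 + 11 = 33.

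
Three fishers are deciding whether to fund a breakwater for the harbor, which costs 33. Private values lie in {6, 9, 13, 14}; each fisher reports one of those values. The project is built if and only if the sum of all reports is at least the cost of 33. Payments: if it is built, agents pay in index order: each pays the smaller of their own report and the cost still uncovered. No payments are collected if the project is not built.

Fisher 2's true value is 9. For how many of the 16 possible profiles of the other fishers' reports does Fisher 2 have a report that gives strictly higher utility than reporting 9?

Others report (13, 14): truth gives 0; report 6 gives 3 > 0. Violating.
Others report (14, 13): truth gives 0; report 6 gives 3 > 0. Violating.
Others report (14, 14): truth gives 0; report 6 gives 3 > 0. Violating.
Others report (6, 6): truth gives 0; no alternative beats it.
Others report (6, 9): truth gives 0; no alternative beats it.
(Checking all 16 profiles: 3 have a profitable deviation, 13 do not.)

3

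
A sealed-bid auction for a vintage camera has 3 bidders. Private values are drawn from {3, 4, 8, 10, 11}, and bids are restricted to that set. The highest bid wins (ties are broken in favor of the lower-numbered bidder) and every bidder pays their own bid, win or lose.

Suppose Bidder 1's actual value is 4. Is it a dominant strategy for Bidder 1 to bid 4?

No

Consider the case where Bidder 2 bids 3 and Bidder 3 bids 3.
Truthful bid 4: wins, pays 4, utility 4 - 4 = 0.
Bid 3 instead: wins, pays 3, utility 4 - 3 = 1.
Since 1 > 0, bidding 3 is strictly better here, so truthful bidding is not dominant.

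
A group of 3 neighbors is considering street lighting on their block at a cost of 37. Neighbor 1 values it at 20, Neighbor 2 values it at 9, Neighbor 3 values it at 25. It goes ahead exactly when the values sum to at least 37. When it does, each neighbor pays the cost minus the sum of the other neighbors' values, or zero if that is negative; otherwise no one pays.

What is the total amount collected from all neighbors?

Total value 54 ≥ cost 37, so it is built.
Neighbor 1: others sum to 34; max(0, 37 - 34) = 3.
Neighbor 2: others sum to 45; max(0, 37 - 45) = 0.
Neighbor 3: others sum to 29; max(0, 37 - 29) = 8.
Total collected = 3 + 0 + 8 = 11.

11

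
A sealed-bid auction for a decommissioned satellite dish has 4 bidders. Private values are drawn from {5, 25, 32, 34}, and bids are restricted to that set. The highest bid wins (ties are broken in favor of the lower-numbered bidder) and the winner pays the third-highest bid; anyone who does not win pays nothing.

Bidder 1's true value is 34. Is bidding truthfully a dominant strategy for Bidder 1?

Check each profile of the others' bids and compare truth against every alternative bid.
Others bid (5, 5, 34): truth gives 29, best alternative gives 0.
Others bid (5, 34, 5): truth gives 29, best alternative gives 0.
Others bid (34, 5, 5): truth gives 29, best alternative gives 0.
Others bid (5, 25, 34): truth gives 9, best alternative gives 0.
Others bid (5, 34, 25): truth gives 9, best alternative gives 0.
Others bid (25, 5, 34): truth gives 9, best alternative gives 0.
(Remaining 58 profiles checked similarly; truth is weakly best in each.)
In every case the truthful bid is at least as good as any alternative, so it is a dominant strategy.

Yes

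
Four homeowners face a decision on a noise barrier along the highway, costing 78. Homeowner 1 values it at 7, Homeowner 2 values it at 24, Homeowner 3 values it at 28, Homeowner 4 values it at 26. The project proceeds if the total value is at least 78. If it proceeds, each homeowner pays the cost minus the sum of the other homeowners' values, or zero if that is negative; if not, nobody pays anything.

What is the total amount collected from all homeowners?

Total value 85 ≥ cost 78, so it is built.
Homeowner 1: others sum to 78; max(0, 78 - 78) = 0.
Homeowner 2: others sum to 61; max(0, 78 - 61) = 17.
Homeowner 3: others sum to 57; max(0, 78 - 57) = 21.
Homeowner 4: others sum to 59; max(0, 78 - 59) = 19.
Total collected = 0 + 17 + 21 + 19 = 57.

57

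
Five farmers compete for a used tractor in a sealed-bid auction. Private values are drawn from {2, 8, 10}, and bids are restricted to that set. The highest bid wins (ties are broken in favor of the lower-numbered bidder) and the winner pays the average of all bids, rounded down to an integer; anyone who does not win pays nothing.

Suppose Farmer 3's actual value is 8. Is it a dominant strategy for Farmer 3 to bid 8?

Consider the case where Farmer 1 bids 2, Farmer 2 bids 2, Farmer 4 bids 2 and Farmer 5 bids 10.
Truthful bid 8: loses, pays 0, utility 0.
Bid 10 instead: wins, pays 5, utility 8 - 5 = 3.
Since 3 > 0, bidding 10 is strictly better here, so truthful bidding is not dominant.

No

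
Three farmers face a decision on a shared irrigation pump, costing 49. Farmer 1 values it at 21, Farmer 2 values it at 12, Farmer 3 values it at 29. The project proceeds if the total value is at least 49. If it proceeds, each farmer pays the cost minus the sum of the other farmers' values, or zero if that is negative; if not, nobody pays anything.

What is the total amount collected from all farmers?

24

Total value 62 ≥ cost 49, so it is built.
Farmer 1: others sum to 41; max(0, 49 - 41) = 8.
Farmer 2: others sum to 50; max(0, 49 - 50) = 0.
Farmer 3: others sum to 33; max(0, 49 - 33) = 16.
Total collected = 8 + 0 + 16 = 24.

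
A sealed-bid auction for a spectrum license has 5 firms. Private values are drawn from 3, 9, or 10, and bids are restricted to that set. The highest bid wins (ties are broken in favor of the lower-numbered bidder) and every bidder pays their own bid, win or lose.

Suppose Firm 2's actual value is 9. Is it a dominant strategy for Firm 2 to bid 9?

No

Consider the case where Firm 1 bids 3, Firm 3 bids 3, Firm 4 bids 3 and Firm 5 bids 10.
Truthful bid 9: loses but pays 9, utility -9.
Bid 3 instead: loses but pays 3, utility -3.
Since -3 > -9, bidding 3 is strictly better here, so truthful bidding is not dominant.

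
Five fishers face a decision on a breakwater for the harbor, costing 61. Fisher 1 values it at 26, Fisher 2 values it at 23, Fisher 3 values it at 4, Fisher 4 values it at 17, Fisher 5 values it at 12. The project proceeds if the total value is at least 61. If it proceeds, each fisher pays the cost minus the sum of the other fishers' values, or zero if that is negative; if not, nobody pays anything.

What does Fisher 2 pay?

2

Total value 82 ≥ cost 61, so the project is built.
The other fishers' values sum to 59.
Cost minus that sum is 61 - 59 = 2.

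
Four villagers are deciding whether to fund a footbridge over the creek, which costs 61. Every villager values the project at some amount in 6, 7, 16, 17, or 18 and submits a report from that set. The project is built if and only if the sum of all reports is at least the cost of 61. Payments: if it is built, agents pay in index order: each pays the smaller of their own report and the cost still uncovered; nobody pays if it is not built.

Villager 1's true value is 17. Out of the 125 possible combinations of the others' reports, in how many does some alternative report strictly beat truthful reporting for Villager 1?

Others report (16, 16, 16): truth gives 0; report 16 gives 1 > 0. Violating.
Others report (16, 16, 17): truth gives 0; report 16 gives 1 > 0. Violating.
Others report (16, 16, 18): truth gives 0; report 16 gives 1 > 0. Violating.
Others report (16, 17, 16): truth gives 0; report 16 gives 1 > 0. Violating.
Others report (6, 6, 6): truth gives 0; no alternative beats it.
Others report (6, 6, 7): truth gives 0; no alternative beats it.
(Checking all 125 profiles: 27 have a profitable deviation, 98 do not.)

27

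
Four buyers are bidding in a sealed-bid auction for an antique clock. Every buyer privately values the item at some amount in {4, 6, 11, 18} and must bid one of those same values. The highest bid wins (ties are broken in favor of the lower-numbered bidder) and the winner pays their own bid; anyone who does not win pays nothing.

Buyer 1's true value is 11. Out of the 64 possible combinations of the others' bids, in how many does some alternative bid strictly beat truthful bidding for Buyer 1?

Others bid (4, 4, 4): truth gives 0; bid 4 gives 7 > 0. Violating.
Others bid (4, 4, 6): truth gives 0; bid 6 gives 5 > 0. Violating.
Others bid (4, 6, 4): truth gives 0; bid 6 gives 5 > 0. Violating.
Others bid (4, 6, 6): truth gives 0; bid 6 gives 5 > 0. Violating.
Others bid (4, 4, 11): truth gives 0; no alternative beats it.
Others bid (4, 4, 18): truth gives 0; no alternative beats it.
(Checking all 64 profiles: 8 have a profitable deviation, 56 do not.)

8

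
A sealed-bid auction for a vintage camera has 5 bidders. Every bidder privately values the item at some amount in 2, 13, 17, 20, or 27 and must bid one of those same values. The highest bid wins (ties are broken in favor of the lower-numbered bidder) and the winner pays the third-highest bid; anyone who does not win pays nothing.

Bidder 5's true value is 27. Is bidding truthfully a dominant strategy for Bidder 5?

Check each profile of the others' bids and compare truth against every alternative bid.
Others bid (2, 2, 2, 20): truth gives 25, best alternative gives 0.
Others bid (2, 2, 20, 2): truth gives 25, best alternative gives 0.
Others bid (2, 20, 2, 2): truth gives 25, best alternative gives 0.
Others bid (20, 2, 2, 2): truth gives 25, best alternative gives 0.
Others bid (2, 2, 13, 20): truth gives 14, best alternative gives 0.
Others bid (2, 2, 20, 13): truth gives 14, best alternative gives 0.
(Remaining 619 profiles checked similarly; truth is weakly best in each.)
In every case the truthful bid is at least as good as any alternative, so it is a dominant strategy.

Yes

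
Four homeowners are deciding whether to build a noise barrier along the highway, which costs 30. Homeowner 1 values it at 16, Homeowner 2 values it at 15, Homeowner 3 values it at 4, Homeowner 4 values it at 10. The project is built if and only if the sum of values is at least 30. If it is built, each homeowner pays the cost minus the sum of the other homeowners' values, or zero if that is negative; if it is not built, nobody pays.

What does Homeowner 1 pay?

Total value 45 ≥ cost 30, so the project is built.
The other homeowners' values sum to 29.
Cost minus that sum is 30 - 29 = 1.

1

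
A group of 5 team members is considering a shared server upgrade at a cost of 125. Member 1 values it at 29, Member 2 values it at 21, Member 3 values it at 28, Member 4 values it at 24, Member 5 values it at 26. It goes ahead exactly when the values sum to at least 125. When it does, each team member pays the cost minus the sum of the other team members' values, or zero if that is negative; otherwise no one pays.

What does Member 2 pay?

Total value 128 ≥ cost 125, so the project is built.
The other team members' values sum to 107.
Cost minus that sum is 125 - 107 = 18.

18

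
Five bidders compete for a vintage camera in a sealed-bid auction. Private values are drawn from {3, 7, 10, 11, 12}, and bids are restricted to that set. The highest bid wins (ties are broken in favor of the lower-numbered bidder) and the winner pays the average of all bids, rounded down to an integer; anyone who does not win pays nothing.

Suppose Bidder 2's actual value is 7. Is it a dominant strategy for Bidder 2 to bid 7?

Consider the case where Bidder 1 bids 3, Bidder 3 bids 3, Bidder 4 bids 3 and Bidder 5 bids 10.
Truthful bid 7: loses, pays 0, utility 0.
Bid 10 instead: wins, pays 5, utility 7 - 5 = 2.
Since 2 > 0, bidding 10 is strictly better here, so truthful bidding is not dominant.

No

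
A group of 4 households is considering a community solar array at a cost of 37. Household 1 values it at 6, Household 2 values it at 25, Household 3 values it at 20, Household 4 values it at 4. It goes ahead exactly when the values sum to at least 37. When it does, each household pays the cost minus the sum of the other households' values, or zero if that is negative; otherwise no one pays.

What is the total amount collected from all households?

9

Total value 55 ≥ cost 37, so it is built.
Household 1: others sum to 49; max(0, 37 - 49) = 0.
Household 2: others sum to 30; max(0, 37 - 30) = 7.
Household 3: others sum to 35; max(0, 37 - 35) = 2.
Household 4: others sum to 51; max(0, 37 - 51) = 0.
Total collected = 0 + 7 + 2 + 0 = 9.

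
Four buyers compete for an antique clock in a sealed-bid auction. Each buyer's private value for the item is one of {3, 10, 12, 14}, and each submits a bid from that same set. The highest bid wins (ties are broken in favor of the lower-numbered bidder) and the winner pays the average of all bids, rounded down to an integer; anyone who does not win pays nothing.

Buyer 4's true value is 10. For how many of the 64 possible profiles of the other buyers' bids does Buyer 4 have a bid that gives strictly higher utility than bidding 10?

Others bid (3, 3, 10): truth gives 0; bid 12 gives 3 > 0. Violating.
Others bid (3, 3, 12): truth gives 0; bid 14 gives 2 > 0. Violating.
Others bid (3, 10, 3): truth gives 0; bid 12 gives 3 > 0. Violating.
Others bid (3, 10, 10): truth gives 0; bid 12 gives 2 > 0. Violating.
Others bid (3, 3, 3): truth gives 6; no alternative beats it.
Others bid (3, 3, 14): truth gives 0; no alternative beats it.
(Checking all 64 profiles: 15 have a profitable deviation, 49 do not.)

15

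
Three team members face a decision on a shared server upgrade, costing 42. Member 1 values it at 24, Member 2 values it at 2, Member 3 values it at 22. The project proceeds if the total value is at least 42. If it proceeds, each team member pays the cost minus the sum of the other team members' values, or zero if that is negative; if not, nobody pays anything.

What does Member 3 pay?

16

Total value 48 ≥ cost 42, so the project is built.
The other team members' values sum to 26.
Cost minus that sum is 42 - 26 = 16.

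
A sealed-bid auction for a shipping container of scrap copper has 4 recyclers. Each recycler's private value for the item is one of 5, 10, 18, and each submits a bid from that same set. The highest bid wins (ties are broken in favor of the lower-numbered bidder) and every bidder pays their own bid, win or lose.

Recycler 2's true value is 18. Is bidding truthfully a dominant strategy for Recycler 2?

Consider the case where Recycler 1 bids 5, Recycler 3 bids 5 and Recycler 4 bids 5.
Truthful bid 18: wins, pays 18, utility 18 - 18 = 0.
Bid 10 instead: wins, pays 10, utility 18 - 10 = 8.
Since 8 > 0, bidding 10 is strictly better here, so truthful bidding is not dominant.

No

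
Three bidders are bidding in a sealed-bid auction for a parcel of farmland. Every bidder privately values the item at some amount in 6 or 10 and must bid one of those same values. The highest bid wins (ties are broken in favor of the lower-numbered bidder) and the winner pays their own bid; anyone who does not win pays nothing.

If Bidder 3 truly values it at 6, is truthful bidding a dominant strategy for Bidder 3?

Yes

Check each profile of the others' bids and compare truth against every alternative bid.
Others bid (6, 6): truth gives 0, best alternative gives -4.
Others bid (6, 10): truth gives 0, best alternative gives 0.
Others bid (10, 6): truth gives 0, best alternative gives 0.
Others bid (10, 10): truth gives 0, best alternative gives 0.
In every case the truthful bid is at least as good as any alternative, so it is a dominant strategy.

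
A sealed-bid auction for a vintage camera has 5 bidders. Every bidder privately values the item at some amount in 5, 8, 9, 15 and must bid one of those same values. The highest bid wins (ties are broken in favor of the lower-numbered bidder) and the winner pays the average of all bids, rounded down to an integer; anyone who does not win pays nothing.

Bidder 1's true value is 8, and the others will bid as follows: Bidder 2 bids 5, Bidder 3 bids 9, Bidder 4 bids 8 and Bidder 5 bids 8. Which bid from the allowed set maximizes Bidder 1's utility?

Bid 5: loses, pays 0, utility 0.
Bid 8: loses, pays 0, utility 0.
Bid 9: wins, pays 7, utility 8 - 7 = 1.
Bid 15: wins, pays 9, utility 8 - 9 = -1.
The best choice is 9 with utility 1.

9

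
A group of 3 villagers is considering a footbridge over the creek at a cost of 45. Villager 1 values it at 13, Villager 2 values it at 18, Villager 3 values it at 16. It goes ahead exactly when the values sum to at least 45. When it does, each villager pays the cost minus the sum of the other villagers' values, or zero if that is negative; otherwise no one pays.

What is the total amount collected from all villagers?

Total value 47 ≥ cost 45, so it is built.
Villager 1: others sum to 34; max(0, 45 - 34) = 11.
Villager 2: others sum to 29; max(0, 45 - 29) = 16.
Villager 3: others sum to 31; max(0, 45 - 31) = 14.
Total collected = 11 + 16 + 14 = 41.

41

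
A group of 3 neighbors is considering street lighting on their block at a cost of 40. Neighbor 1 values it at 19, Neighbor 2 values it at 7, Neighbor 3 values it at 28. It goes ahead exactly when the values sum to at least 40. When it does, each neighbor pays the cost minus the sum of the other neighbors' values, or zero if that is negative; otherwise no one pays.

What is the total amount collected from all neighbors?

19

Total value 54 ≥ cost 40, so it is built.
Neighbor 1: others sum to 35; max(0, 40 - 35) = 5.
Neighbor 2: others sum to 47; max(0, 40 - 47) = 0.
Neighbor 3: others sum to 26; max(0, 40 - 26) = 14.
Total collected = 5 + 0 + 14 = 19.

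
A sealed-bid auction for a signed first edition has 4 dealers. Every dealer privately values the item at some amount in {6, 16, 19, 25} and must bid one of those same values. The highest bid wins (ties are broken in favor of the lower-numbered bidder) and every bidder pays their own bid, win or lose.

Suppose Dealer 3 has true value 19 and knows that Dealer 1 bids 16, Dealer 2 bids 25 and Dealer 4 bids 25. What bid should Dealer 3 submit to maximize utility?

6

Bid 6: loses but pays 6, utility -6.
Bid 16: loses but pays 16, utility -16.
Bid 19: loses but pays 19, utility -19.
Bid 25: loses but pays 25, utility -25.
The best choice is 6 with utility -6.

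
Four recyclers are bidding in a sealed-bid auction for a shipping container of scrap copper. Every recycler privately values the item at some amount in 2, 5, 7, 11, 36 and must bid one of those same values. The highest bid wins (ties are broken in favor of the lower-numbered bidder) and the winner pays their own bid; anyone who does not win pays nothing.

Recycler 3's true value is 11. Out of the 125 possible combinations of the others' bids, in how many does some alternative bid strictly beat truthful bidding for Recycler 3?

Others bid (2, 2, 2): truth gives 0; bid 5 gives 6 > 0. Violating.
Others bid (2, 2, 5): truth gives 0; bid 5 gives 6 > 0. Violating.
Others bid (2, 2, 7): truth gives 0; bid 7 gives 4 > 0. Violating.
Others bid (2, 5, 2): truth gives 0; bid 7 gives 4 > 0. Violating.
Others bid (2, 2, 11): truth gives 0; no alternative beats it.
Others bid (2, 2, 36): truth gives 0; no alternative beats it.
(Checking all 125 profiles: 12 have a profitable deviation, 113 do not.)

12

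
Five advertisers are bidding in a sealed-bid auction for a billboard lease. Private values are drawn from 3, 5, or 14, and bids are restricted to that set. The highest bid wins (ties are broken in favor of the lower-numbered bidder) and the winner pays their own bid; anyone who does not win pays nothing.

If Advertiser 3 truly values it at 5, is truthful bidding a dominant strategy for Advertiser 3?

Yes

Check each profile of the others' bids and compare truth against every alternative bid.
Others bid (3, 3, 3, 3): truth gives 0, best alternative gives 0.
Others bid (3, 3, 3, 5): truth gives 0, best alternative gives 0.
Others bid (3, 3, 3, 14): truth gives 0, best alternative gives 0.
Others bid (3, 3, 5, 3): truth gives 0, best alternative gives 0.
Others bid (3, 3, 5, 5): truth gives 0, best alternative gives 0.
Others bid (3, 3, 5, 14): truth gives 0, best alternative gives 0.
(Remaining 75 profiles checked similarly; truth is weakly best in each.)
In every case the truthful bid is at least as good as any alternative, so it is a dominant strategy.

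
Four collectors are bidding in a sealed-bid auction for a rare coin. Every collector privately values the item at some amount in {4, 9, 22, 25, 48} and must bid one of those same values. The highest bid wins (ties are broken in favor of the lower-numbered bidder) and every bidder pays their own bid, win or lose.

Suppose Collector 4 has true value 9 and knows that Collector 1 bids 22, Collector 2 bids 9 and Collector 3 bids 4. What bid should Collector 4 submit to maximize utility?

Bid 4: loses but pays 4, utility -4.
Bid 9: loses but pays 9, utility -9.
Bid 22: loses but pays 22, utility -22.
Bid 25: wins, pays 25, utility 9 - 25 = -16.
Bid 48: wins, pays 48, utility 9 - 48 = -39.
The best choice is 4 with utility -4.

4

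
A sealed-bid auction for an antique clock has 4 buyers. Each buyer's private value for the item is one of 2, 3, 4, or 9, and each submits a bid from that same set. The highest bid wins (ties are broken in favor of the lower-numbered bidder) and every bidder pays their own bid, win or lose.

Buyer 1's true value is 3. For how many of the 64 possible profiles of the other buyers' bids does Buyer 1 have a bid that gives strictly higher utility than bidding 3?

Others bid (2, 2, 2): truth gives 0; bid 2 gives 1 > 0. Violating.
Others bid (2, 2, 4): truth gives -3; bid 4 gives -1 > -3. Violating.
Others bid (2, 2, 9): truth gives -3; bid 2 gives -2 > -3. Violating.
Others bid (2, 3, 4): truth gives -3; bid 4 gives -1 > -3. Violating.
Others bid (2, 2, 3): truth gives 0; no alternative beats it.
Others bid (2, 3, 2): truth gives 0; no alternative beats it.
(Checking all 64 profiles: 57 have a profitable deviation, 7 do not.)

57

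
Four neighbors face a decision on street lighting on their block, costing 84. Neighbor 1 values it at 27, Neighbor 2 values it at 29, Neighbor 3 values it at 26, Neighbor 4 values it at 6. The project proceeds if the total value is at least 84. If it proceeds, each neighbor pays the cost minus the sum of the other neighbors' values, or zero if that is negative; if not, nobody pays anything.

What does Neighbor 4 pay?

2

Total value 88 ≥ cost 84, so the project is built.
The other neighbors' values sum to 82.
Cost minus that sum is 84 - 82 = 2.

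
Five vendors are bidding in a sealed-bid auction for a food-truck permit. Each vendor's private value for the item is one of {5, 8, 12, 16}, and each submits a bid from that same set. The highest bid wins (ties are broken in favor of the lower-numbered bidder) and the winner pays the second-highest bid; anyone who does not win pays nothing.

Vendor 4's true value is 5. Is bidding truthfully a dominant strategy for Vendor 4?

Check each profile of the others' bids and compare truth against every alternative bid.
Others bid (5, 5, 5, 8): truth gives 0, best alternative gives -3.
Others bid (5, 5, 5, 5): truth gives 0, best alternative gives 0.
Others bid (5, 5, 5, 12): truth gives 0, best alternative gives 0.
Others bid (5, 5, 5, 16): truth gives 0, best alternative gives 0.
Others bid (5, 5, 8, 5): truth gives 0, best alternative gives 0.
Others bid (5, 5, 8, 8): truth gives 0, best alternative gives 0.
(Remaining 250 profiles checked similarly; truth is weakly best in each.)
In every case the truthful bid is at least as good as any alternative, so it is a dominant strategy.

Yes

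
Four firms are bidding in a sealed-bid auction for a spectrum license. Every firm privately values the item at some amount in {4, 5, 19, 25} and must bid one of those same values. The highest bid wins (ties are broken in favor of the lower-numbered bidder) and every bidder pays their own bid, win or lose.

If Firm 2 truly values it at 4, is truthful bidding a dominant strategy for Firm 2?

Consider the case where Firm 1 bids 4, Firm 3 bids 4 and Firm 4 bids 4.
Truthful bid 4: loses but pays 4, utility -4.
Bid 5 instead: wins, pays 5, utility 4 - 5 = -1.
Since -1 > -4, bidding 5 is strictly better here, so truthful bidding is not dominant.

No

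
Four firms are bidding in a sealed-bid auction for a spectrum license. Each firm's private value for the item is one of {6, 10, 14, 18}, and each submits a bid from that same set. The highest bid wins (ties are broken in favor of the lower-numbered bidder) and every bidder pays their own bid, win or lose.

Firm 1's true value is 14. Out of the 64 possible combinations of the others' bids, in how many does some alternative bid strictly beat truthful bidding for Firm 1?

45

Others bid (6, 6, 6): truth gives 0; bid 6 gives 8 > 0. Violating.
Others bid (6, 6, 10): truth gives 0; bid 10 gives 4 > 0. Violating.
Others bid (6, 6, 18): truth gives -14; bid 18 gives -4 > -14. Violating.
Others bid (6, 10, 6): truth gives 0; bid 10 gives 4 > 0. Violating.
Others bid (6, 6, 14): truth gives 0; no alternative beats it.
Others bid (6, 10, 14): truth gives 0; no alternative beats it.
(Checking all 64 profiles: 45 have a profitable deviation, 19 do not.)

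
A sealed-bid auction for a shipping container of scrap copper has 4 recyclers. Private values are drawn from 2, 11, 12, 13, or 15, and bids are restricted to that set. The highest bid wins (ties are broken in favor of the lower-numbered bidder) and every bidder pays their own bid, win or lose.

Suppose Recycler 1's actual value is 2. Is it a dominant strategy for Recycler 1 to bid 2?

Check each profile of the others' bids and compare truth against every alternative bid.
Others bid (2, 2, 2): truth gives 0, best alternative gives -9.
Others bid (2, 2, 13): truth gives -2, best alternative gives -11.
Others bid (2, 2, 15): truth gives -2, best alternative gives -11.
Others bid (2, 11, 13): truth gives -2, best alternative gives -11.
Others bid (2, 11, 15): truth gives -2, best alternative gives -11.
Others bid (2, 12, 13): truth gives -2, best alternative gives -11.
(Remaining 119 profiles checked similarly; truth is weakly best in each.)
In every case the truthful bid is at least as good as any alternative, so it is a dominant strategy.

Yes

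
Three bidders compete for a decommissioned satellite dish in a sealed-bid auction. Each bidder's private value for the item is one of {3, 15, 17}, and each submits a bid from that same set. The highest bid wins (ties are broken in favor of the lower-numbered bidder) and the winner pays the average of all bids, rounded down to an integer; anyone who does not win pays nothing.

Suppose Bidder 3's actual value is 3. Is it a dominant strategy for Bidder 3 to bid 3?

Check each profile of the others' bids and compare truth against every alternative bid.
Others bid (3, 3): truth gives 0, best alternative gives -4.
Others bid (3, 15): truth gives 0, best alternative gives 0.
Others bid (3, 17): truth gives 0, best alternative gives 0.
Others bid (15, 3): truth gives 0, best alternative gives 0.
Others bid (15, 15): truth gives 0, best alternative gives 0.
Others bid (15, 17): truth gives 0, best alternative gives 0.
(Remaining 3 profiles checked similarly; truth is weakly best in each.)
In every case the truthful bid is at least as good as any alternative, so it is a dominant strategy.

Yes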